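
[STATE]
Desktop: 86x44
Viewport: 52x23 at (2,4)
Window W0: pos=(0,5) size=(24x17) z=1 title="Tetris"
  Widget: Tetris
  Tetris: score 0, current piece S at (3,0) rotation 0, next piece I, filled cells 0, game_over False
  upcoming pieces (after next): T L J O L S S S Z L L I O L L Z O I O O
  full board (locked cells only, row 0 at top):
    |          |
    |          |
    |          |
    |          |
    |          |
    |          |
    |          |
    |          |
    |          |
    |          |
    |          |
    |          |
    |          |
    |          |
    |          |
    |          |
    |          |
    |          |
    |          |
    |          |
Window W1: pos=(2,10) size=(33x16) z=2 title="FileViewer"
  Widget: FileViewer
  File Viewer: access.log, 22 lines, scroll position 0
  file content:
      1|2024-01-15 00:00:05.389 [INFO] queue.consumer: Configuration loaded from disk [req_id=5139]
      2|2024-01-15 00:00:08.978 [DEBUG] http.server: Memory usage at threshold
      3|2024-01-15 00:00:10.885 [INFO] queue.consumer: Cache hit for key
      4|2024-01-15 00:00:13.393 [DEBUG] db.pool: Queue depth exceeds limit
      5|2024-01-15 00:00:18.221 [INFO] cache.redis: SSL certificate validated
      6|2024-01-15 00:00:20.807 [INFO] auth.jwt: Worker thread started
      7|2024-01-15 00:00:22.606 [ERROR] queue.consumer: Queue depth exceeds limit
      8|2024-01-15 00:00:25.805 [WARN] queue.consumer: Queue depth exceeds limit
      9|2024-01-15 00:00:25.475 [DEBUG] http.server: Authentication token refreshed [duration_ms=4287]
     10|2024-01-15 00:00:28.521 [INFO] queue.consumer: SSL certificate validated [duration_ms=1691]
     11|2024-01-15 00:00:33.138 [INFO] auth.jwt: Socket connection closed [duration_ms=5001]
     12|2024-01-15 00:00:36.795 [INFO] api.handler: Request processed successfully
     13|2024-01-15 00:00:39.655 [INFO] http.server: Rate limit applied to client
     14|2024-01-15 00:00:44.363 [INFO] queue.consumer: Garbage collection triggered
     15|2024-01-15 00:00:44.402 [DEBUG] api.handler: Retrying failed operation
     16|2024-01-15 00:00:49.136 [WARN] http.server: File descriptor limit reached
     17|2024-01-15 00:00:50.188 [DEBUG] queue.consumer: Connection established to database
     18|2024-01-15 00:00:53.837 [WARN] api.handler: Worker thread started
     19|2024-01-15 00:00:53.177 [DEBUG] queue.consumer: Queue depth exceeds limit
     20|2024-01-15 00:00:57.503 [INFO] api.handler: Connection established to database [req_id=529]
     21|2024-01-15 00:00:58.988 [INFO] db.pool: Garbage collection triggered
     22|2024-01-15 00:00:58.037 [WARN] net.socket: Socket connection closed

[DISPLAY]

                                                    
━━━━━━━━━━━━━━━━━━━━━┓                              
Tetris               ┃                              
─────────────────────┨                              
         │Next:      ┃                              
         │████       ┃                              
┏━━━━━━━━━━━━━━━━━━━━━━━━━━━━━━━┓                   
┃ FileViewer                    ┃                   
┠───────────────────────────────┨                   
┃2024-01-15 00:00:05.389 [INFO]▲┃                   
┃2024-01-15 00:00:08.978 [DEBUG█┃                   
┃2024-01-15 00:00:10.885 [INFO]░┃                   
┃2024-01-15 00:00:13.393 [DEBUG░┃                   
┃2024-01-15 00:00:18.221 [INFO]░┃                   
┃2024-01-15 00:00:20.807 [INFO]░┃                   
┃2024-01-15 00:00:22.606 [ERROR░┃                   
┃2024-01-15 00:00:25.805 [WARN]░┃                   
┃2024-01-15 00:00:25.475 [DEBUG░┃                   
┃2024-01-15 00:00:28.521 [INFO]░┃                   
┃2024-01-15 00:00:33.138 [INFO]░┃                   
┃2024-01-15 00:00:36.795 [INFO]▼┃                   
┗━━━━━━━━━━━━━━━━━━━━━━━━━━━━━━━┛                   
                                                    


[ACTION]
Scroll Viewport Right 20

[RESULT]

                                                    
━┓                                                  
 ┃                                                  
─┨                                                  
 ┃                                                  
 ┃                                                  
━━━━━━━━━━━━┓                                       
            ┃                                       
────────────┨                                       
.389 [INFO]▲┃                                       
.978 [DEBUG█┃                                       
.885 [INFO]░┃                                       
.393 [DEBUG░┃                                       
.221 [INFO]░┃                                       
.807 [INFO]░┃                                       
.606 [ERROR░┃                                       
.805 [WARN]░┃                                       
.475 [DEBUG░┃                                       
.521 [INFO]░┃                                       
.138 [INFO]░┃                                       
.795 [INFO]▼┃                                       
━━━━━━━━━━━━┛                                       
                                                    


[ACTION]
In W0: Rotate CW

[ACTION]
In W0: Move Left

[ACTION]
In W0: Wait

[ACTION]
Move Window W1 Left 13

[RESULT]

                                                    
━┓                                                  
 ┃                                                  
─┨                                                  
 ┃                                                  
 ┃                                                  
━━━━━━━━━━┓                                         
          ┃                                         
──────────┨                                         
89 [INFO]▲┃                                         
78 [DEBUG█┃                                         
85 [INFO]░┃                                         
93 [DEBUG░┃                                         
21 [INFO]░┃                                         
07 [INFO]░┃                                         
06 [ERROR░┃                                         
05 [WARN]░┃                                         
75 [DEBUG░┃                                         
21 [INFO]░┃                                         
38 [INFO]░┃                                         
95 [INFO]▼┃                                         
━━━━━━━━━━┛                                         
                                                    


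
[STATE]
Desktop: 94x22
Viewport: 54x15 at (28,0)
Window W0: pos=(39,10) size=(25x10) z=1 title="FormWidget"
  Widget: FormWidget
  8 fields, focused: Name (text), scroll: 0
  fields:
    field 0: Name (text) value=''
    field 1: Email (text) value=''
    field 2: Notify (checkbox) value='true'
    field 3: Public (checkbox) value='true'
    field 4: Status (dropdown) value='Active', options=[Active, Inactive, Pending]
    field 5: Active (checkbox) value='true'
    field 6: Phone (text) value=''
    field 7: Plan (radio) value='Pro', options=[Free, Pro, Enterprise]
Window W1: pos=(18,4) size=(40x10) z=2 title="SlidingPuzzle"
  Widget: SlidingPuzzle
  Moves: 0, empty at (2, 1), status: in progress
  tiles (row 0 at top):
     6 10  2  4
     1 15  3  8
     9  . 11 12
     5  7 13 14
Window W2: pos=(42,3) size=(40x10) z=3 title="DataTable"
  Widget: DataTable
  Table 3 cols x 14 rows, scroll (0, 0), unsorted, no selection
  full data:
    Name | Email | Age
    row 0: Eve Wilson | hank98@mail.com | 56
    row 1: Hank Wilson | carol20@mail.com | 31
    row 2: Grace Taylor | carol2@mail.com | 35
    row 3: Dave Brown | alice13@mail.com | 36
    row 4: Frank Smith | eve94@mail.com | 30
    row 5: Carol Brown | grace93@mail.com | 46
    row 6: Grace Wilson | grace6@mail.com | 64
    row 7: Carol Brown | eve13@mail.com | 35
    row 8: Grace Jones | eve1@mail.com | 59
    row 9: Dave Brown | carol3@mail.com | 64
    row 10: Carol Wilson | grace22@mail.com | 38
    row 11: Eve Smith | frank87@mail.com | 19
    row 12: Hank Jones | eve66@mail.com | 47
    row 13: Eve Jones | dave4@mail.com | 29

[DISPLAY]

                                                      
                                                      
                                                      
              ┏━━━━━━━━━━━━━━━━━━━━━━━━━━━━━━━━━━━━━━┓
━━━━━━━━━━━━━━┃ DataTable                            ┃
uzzle         ┠──────────────────────────────────────┨
──────────────┃Name        │Email           │Age     ┃
─┬────┬────┐  ┃────────────┼────────────────┼───     ┃
 │  2 │  4 │  ┃Eve Wilson  │hank98@mail.com │56      ┃
─┼────┼────┤  ┃Hank Wilson │carol20@mail.com│31      ┃
 │  3 │  8 │  ┃Grace Taylor│carol2@mail.com │35      ┃
─┼────┼────┤  ┃Dave Brown  │alice13@mail.com│36      ┃
 │ 11 │ 12 │  ┗━━━━━━━━━━━━━━━━━━━━━━━━━━━━━━━━━━━━━━┛
━━━━━━━━━━━━━━━━━━━━━━━━━━━━━┛    ]┃                  
           ┃  Email:      [       ]┃                  


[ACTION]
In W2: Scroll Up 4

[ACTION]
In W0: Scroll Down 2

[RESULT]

                                                      
                                                      
                                                      
              ┏━━━━━━━━━━━━━━━━━━━━━━━━━━━━━━━━━━━━━━┓
━━━━━━━━━━━━━━┃ DataTable                            ┃
uzzle         ┠──────────────────────────────────────┨
──────────────┃Name        │Email           │Age     ┃
─┬────┬────┐  ┃────────────┼────────────────┼───     ┃
 │  2 │  4 │  ┃Eve Wilson  │hank98@mail.com │56      ┃
─┼────┼────┤  ┃Hank Wilson │carol20@mail.com│31      ┃
 │  3 │  8 │  ┃Grace Taylor│carol2@mail.com │35      ┃
─┼────┼────┤  ┃Dave Brown  │alice13@mail.com│36      ┃
 │ 11 │ 12 │  ┗━━━━━━━━━━━━━━━━━━━━━━━━━━━━━━━━━━━━━━┛
━━━━━━━━━━━━━━━━━━━━━━━━━━━━━┛     ┃                  
           ┃  Public:     [x]      ┃                  


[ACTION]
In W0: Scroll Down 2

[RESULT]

                                                      
                                                      
                                                      
              ┏━━━━━━━━━━━━━━━━━━━━━━━━━━━━━━━━━━━━━━┓
━━━━━━━━━━━━━━┃ DataTable                            ┃
uzzle         ┠──────────────────────────────────────┨
──────────────┃Name        │Email           │Age     ┃
─┬────┬────┐  ┃────────────┼────────────────┼───     ┃
 │  2 │  4 │  ┃Eve Wilson  │hank98@mail.com │56      ┃
─┼────┼────┤  ┃Hank Wilson │carol20@mail.com│31      ┃
 │  3 │  8 │  ┃Grace Taylor│carol2@mail.com │35      ┃
─┼────┼────┤  ┃Dave Brown  │alice13@mail.com│36      ┃
 │ 11 │ 12 │  ┗━━━━━━━━━━━━━━━━━━━━━━━━━━━━━━━━━━━━━━┛
━━━━━━━━━━━━━━━━━━━━━━━━━━━━━┛ive▼]┃                  
           ┃  Active:     [x]      ┃                  


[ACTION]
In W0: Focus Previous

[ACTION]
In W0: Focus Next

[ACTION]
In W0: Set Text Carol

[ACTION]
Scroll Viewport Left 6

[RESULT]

                                                      
                                                      
                                                      
                    ┏━━━━━━━━━━━━━━━━━━━━━━━━━━━━━━━━━
━━━━━━━━━━━━━━━━━━━━┃ DataTable                       
idingPuzzle         ┠─────────────────────────────────
────────────────────┃Name        │Email           │Age
──┬────┬────┬────┐  ┃────────────┼────────────────┼───
6 │ 10 │  2 │  4 │  ┃Eve Wilson  │hank98@mail.com │56 
──┼────┼────┼────┤  ┃Hank Wilson │carol20@mail.com│31 
1 │ 15 │  3 │  8 │  ┃Grace Taylor│carol2@mail.com │35 
──┼────┼────┼────┤  ┃Dave Brown  │alice13@mail.com│36 
9 │    │ 11 │ 12 │  ┗━━━━━━━━━━━━━━━━━━━━━━━━━━━━━━━━━
━━━━━━━━━━━━━━━━━━━━━━━━━━━━━━━━━━━┛ive▼]┃            
                 ┃  Active:     [x]      ┃            


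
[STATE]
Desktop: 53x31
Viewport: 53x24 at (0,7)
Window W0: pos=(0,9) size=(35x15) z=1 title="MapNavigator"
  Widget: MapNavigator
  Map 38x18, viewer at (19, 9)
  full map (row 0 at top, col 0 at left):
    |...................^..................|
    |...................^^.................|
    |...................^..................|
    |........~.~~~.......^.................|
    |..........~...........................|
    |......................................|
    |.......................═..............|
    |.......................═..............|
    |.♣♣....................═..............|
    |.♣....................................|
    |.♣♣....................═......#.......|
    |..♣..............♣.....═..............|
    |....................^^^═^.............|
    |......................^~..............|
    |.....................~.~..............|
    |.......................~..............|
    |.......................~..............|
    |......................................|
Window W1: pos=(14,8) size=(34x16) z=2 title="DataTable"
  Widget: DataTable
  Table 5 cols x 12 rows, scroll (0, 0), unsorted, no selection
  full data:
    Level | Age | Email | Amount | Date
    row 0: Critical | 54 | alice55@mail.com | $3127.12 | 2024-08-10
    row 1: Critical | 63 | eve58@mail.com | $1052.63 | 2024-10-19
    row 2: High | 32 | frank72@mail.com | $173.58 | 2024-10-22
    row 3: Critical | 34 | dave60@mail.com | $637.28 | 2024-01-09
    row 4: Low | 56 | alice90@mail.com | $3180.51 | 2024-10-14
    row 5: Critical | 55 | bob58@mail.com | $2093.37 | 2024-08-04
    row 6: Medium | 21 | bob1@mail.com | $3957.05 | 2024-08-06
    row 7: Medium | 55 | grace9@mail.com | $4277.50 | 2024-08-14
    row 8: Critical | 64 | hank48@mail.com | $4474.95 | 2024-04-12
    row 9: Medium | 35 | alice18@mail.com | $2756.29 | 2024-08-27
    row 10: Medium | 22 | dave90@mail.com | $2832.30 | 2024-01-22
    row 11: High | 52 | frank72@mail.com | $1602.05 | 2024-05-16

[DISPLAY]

                                                     
              ┏━━━━━━━━━━━━━━━━━━━━━━━━━━━━━━━━┓     
┏━━━━━━━━━━━━━┃ DataTable                      ┃     
┃ MapNavigator┠────────────────────────────────┨     
┠─────────────┃Level   │Age│Email           │Am┃     
┃.......~.....┃────────┼───┼────────────────┼──┃     
┃.............┃Critical│54 │alice55@mail.com│$3┃     
┃.............┃Critical│63 │eve58@mail.com  │$1┃     
┃.............┃High    │32 │frank72@mail.com│$1┃     
┃.............┃Critical│34 │dave60@mail.com │$6┃     
┃.............┃Low     │56 │alice90@mail.com│$3┃     
┃.............┃Critical│55 │bob58@mail.com  │$2┃     
┃.............┃Medium  │21 │bob1@mail.com   │$3┃     
┃.............┃Medium  │55 │grace9@mail.com │$4┃     
┃.............┃Critical│64 │hank48@mail.com │$4┃     
┃.............┃Medium  │35 │alice18@mail.com│$2┃     
┗━━━━━━━━━━━━━┗━━━━━━━━━━━━━━━━━━━━━━━━━━━━━━━━┛     
                                                     
                                                     
                                                     
                                                     
                                                     
                                                     
                                                     


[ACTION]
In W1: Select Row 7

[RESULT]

                                                     
              ┏━━━━━━━━━━━━━━━━━━━━━━━━━━━━━━━━┓     
┏━━━━━━━━━━━━━┃ DataTable                      ┃     
┃ MapNavigator┠────────────────────────────────┨     
┠─────────────┃Level   │Age│Email           │Am┃     
┃.......~.....┃────────┼───┼────────────────┼──┃     
┃.............┃Critical│54 │alice55@mail.com│$3┃     
┃.............┃Critical│63 │eve58@mail.com  │$1┃     
┃.............┃High    │32 │frank72@mail.com│$1┃     
┃.............┃Critical│34 │dave60@mail.com │$6┃     
┃.............┃Low     │56 │alice90@mail.com│$3┃     
┃.............┃Critical│55 │bob58@mail.com  │$2┃     
┃.............┃Medium  │21 │bob1@mail.com   │$3┃     
┃.............┃>edium  │55 │grace9@mail.com │$4┃     
┃.............┃Critical│64 │hank48@mail.com │$4┃     
┃.............┃Medium  │35 │alice18@mail.com│$2┃     
┗━━━━━━━━━━━━━┗━━━━━━━━━━━━━━━━━━━━━━━━━━━━━━━━┛     
                                                     
                                                     
                                                     
                                                     
                                                     
                                                     
                                                     


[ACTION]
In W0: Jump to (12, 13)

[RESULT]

                                                     
              ┏━━━━━━━━━━━━━━━━━━━━━━━━━━━━━━━━┓     
┏━━━━━━━━━━━━━┃ DataTable                      ┃     
┃ MapNavigator┠────────────────────────────────┨     
┠─────────────┃Level   │Age│Email           │Am┃     
┃    .♣♣......┃────────┼───┼────────────────┼──┃     
┃    .♣.......┃Critical│54 │alice55@mail.com│$3┃     
┃    .♣♣......┃Critical│63 │eve58@mail.com  │$1┃     
┃    ..♣......┃High    │32 │frank72@mail.com│$1┃     
┃    .........┃Critical│34 │dave60@mail.com │$6┃     
┃    .........┃Low     │56 │alice90@mail.com│$3┃     
┃    .........┃Critical│55 │bob58@mail.com  │$2┃     
┃    .........┃Medium  │21 │bob1@mail.com   │$3┃     
┃    .........┃>edium  │55 │grace9@mail.com │$4┃     
┃    .........┃Critical│64 │hank48@mail.com │$4┃     
┃             ┃Medium  │35 │alice18@mail.com│$2┃     
┗━━━━━━━━━━━━━┗━━━━━━━━━━━━━━━━━━━━━━━━━━━━━━━━┛     
                                                     
                                                     
                                                     
                                                     
                                                     
                                                     
                                                     


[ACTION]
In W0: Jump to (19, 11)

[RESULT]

                                                     
              ┏━━━━━━━━━━━━━━━━━━━━━━━━━━━━━━━━┓     
┏━━━━━━━━━━━━━┃ DataTable                      ┃     
┃ MapNavigator┠────────────────────────────────┨     
┠─────────────┃Level   │Age│Email           │Am┃     
┃.............┃────────┼───┼────────────────┼──┃     
┃.............┃Critical│54 │alice55@mail.com│$3┃     
┃.............┃Critical│63 │eve58@mail.com  │$1┃     
┃.............┃High    │32 │frank72@mail.com│$1┃     
┃.............┃Critical│34 │dave60@mail.com │$6┃     
┃.............┃Low     │56 │alice90@mail.com│$3┃     
┃.............┃Critical│55 │bob58@mail.com  │$2┃     
┃.............┃Medium  │21 │bob1@mail.com   │$3┃     
┃.............┃>edium  │55 │grace9@mail.com │$4┃     
┃.............┃Critical│64 │hank48@mail.com │$4┃     
┃.............┃Medium  │35 │alice18@mail.com│$2┃     
┗━━━━━━━━━━━━━┗━━━━━━━━━━━━━━━━━━━━━━━━━━━━━━━━┛     
                                                     
                                                     
                                                     
                                                     
                                                     
                                                     
                                                     


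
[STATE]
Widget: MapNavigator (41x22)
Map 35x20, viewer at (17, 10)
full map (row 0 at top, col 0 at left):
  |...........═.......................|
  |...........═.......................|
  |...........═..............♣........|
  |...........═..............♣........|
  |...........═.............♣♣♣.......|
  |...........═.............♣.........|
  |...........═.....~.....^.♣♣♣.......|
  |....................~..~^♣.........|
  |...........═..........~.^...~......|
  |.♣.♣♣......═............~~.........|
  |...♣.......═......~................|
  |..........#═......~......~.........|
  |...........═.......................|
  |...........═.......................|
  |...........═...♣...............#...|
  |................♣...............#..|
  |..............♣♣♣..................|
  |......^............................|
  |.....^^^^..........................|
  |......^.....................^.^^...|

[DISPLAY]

                                         
   ...........═.......................   
   ...........═.......................   
   ...........═..............♣........   
   ...........═..............♣........   
   ...........═.............♣♣♣.......   
   ...........═.............♣.........   
   ...........═.....~.....^.♣♣♣.......   
   ....................~..~^♣.........   
   ...........═..........~.^...~......   
   .♣.♣♣......═............~~.........   
   ...♣.......═.....@~................   
   ..........#═......~......~.........   
   ...........═.......................   
   ...........═.......................   
   ...........═...♣...............#...   
   ................♣...............#..   
   ..............♣♣♣..................   
   ......^............................   
   .....^^^^..........................   
   ......^.....................^.^^...   
                                         


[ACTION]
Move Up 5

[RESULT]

                                         
                                         
                                         
                                         
                                         
                                         
   ...........═.......................   
   ...........═.......................   
   ...........═..............♣........   
   ...........═..............♣........   
   ...........═.............♣♣♣.......   
   ...........═.....@.......♣.........   
   ...........═.....~.....^.♣♣♣.......   
   ....................~..~^♣.........   
   ...........═..........~.^...~......   
   .♣.♣♣......═............~~.........   
   ...♣.......═......~................   
   ..........#═......~......~.........   
   ...........═.......................   
   ...........═.......................   
   ...........═...♣...............#...   
   ................♣...............#..   


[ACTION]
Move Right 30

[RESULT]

                                         
                                         
                                         
                                         
                                         
                                         
.....................                    
.....................                    
............♣........                    
............♣........                    
...........♣♣♣.......                    
...........♣........@                    
...~.....^.♣♣♣.......                    
......~..~^♣.........                    
........~.^...~......                    
..........~~.........                    
....~................                    
....~......~.........                    
.....................                    
.....................                    
.♣...............#...                    
..♣...............#..                    


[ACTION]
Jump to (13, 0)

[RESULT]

                                         
                                         
                                         
                                         
                                         
                                         
                                         
                                         
                                         
                                         
                                         
       ...........═.@....................
       ...........═......................
       ...........═..............♣.......
       ...........═..............♣.......
       ...........═.............♣♣♣......
       ...........═.............♣........
       ...........═.....~.....^.♣♣♣......
       ....................~..~^♣........
       ...........═..........~.^...~.....
       .♣.♣♣......═............~~........
       ...♣.......═......~...............


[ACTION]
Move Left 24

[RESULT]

                                         
                                         
                                         
                                         
                                         
                                         
                                         
                                         
                                         
                                         
                                         
                    @..........═.........
                    ...........═.........
                    ...........═.........
                    ...........═.........
                    ...........═.........
                    ...........═.........
                    ...........═.....~...
                    ....................~
                    ...........═.........
                    .♣.♣♣......═.........
                    ...♣.......═......~..


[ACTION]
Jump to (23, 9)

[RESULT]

                                         
                                         
........═.......................         
........═.......................         
........═..............♣........         
........═..............♣........         
........═.............♣♣♣.......         
........═.............♣.........         
........═.....~.....^.♣♣♣.......         
.................~..~^♣.........         
........═..........~.^...~......         
♣♣......═...........@~~.........         
♣.......═......~................         
.......#═......~......~.........         
........═.......................         
........═.......................         
........═...♣...............#...         
.............♣...............#..         
...........♣♣♣..................         
...^............................         
..^^^^..........................         
...^.....................^.^^...         


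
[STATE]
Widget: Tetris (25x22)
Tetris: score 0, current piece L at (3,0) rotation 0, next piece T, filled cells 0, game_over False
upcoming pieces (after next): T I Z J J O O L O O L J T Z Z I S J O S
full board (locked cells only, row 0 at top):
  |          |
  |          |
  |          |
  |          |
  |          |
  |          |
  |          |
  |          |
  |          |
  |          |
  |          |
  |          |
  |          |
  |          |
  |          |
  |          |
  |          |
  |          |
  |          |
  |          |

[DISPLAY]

     ▒    │Next:         
   ▒▒▒    │ ▒            
          │▒▒▒           
          │              
          │              
          │              
          │Score:        
          │0             
          │              
          │              
          │              
          │              
          │              
          │              
          │              
          │              
          │              
          │              
          │              
          │              
          │              
          │              


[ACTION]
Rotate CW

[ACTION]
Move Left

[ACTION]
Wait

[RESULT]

          │Next:         
  ▒       │ ▒            
  ▒       │▒▒▒           
  ▒▒      │              
          │              
          │              
          │Score:        
          │0             
          │              
          │              
          │              
          │              
          │              
          │              
          │              
          │              
          │              
          │              
          │              
          │              
          │              
          │              


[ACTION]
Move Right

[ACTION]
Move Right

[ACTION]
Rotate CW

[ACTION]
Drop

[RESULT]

          │Next:         
          │ ▒            
    ▒▒▒   │▒▒▒           
    ▒     │              
          │              
          │              
          │Score:        
          │0             
          │              
          │              
          │              
          │              
          │              
          │              
          │              
          │              
          │              
          │              
          │              
          │              
          │              
          │              


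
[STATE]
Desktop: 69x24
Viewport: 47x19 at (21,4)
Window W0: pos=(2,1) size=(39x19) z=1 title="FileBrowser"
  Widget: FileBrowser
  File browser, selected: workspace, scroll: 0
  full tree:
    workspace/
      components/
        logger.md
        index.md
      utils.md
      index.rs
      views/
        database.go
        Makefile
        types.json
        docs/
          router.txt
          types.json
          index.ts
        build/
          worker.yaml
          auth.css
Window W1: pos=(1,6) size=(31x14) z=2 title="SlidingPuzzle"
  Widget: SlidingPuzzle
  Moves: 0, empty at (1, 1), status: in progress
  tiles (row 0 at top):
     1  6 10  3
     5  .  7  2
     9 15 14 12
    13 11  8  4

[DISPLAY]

                   ┃                           
/                  ┃                           
━━━━━━━━━━┓        ┃                           
          ┃        ┃                           
──────────┨        ┃                           
─┐        ┃        ┃                           
 │        ┃        ┃                           
─┤        ┃        ┃                           
 │        ┃        ┃                           
─┤        ┃        ┃                           
 │        ┃        ┃                           
─┤        ┃        ┃                           
 │        ┃        ┃                           
─┘        ┃        ┃                           
          ┃        ┃                           
━━━━━━━━━━┛━━━━━━━━┛                           
                                               
                                               
                                               


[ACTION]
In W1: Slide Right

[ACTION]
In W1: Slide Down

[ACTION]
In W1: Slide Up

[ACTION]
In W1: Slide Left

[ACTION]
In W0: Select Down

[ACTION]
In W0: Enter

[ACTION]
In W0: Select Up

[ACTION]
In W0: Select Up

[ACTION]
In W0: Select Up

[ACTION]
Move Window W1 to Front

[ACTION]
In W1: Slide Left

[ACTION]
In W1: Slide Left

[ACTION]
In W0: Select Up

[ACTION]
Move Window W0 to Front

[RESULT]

                   ┃                           
/                  ┃                           
                   ┃                           
                   ┃                           
                   ┃                           
                   ┃                           
                   ┃                           
                   ┃                           
                   ┃                           
                   ┃                           
                   ┃                           
                   ┃                           
                   ┃                           
                   ┃                           
                   ┃                           
━━━━━━━━━━━━━━━━━━━┛                           
                                               
                                               
                                               


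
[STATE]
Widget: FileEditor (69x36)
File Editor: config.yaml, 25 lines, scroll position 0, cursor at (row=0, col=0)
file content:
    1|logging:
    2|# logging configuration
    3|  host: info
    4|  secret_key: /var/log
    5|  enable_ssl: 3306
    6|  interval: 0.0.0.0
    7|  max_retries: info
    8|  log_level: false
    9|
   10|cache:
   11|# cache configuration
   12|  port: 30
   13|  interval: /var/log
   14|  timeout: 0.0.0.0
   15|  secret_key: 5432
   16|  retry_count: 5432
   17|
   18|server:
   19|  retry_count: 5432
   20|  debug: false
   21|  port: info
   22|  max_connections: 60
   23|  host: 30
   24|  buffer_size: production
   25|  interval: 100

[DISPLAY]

█ogging:                                                            ▲
# logging configuration                                             █
  host: info                                                        ░
  secret_key: /var/log                                              ░
  enable_ssl: 3306                                                  ░
  interval: 0.0.0.0                                                 ░
  max_retries: info                                                 ░
  log_level: false                                                  ░
                                                                    ░
cache:                                                              ░
# cache configuration                                               ░
  port: 30                                                          ░
  interval: /var/log                                                ░
  timeout: 0.0.0.0                                                  ░
  secret_key: 5432                                                  ░
  retry_count: 5432                                                 ░
                                                                    ░
server:                                                             ░
  retry_count: 5432                                                 ░
  debug: false                                                      ░
  port: info                                                        ░
  max_connections: 60                                               ░
  host: 30                                                          ░
  buffer_size: production                                           ░
  interval: 100                                                     ░
                                                                    ░
                                                                    ░
                                                                    ░
                                                                    ░
                                                                    ░
                                                                    ░
                                                                    ░
                                                                    ░
                                                                    ░
                                                                    ░
                                                                    ▼


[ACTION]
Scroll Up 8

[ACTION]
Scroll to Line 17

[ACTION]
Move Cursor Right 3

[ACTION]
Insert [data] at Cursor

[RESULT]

logdata█ing:                                                        ▲
# logging configuration                                             █
  host: info                                                        ░
  secret_key: /var/log                                              ░
  enable_ssl: 3306                                                  ░
  interval: 0.0.0.0                                                 ░
  max_retries: info                                                 ░
  log_level: false                                                  ░
                                                                    ░
cache:                                                              ░
# cache configuration                                               ░
  port: 30                                                          ░
  interval: /var/log                                                ░
  timeout: 0.0.0.0                                                  ░
  secret_key: 5432                                                  ░
  retry_count: 5432                                                 ░
                                                                    ░
server:                                                             ░
  retry_count: 5432                                                 ░
  debug: false                                                      ░
  port: info                                                        ░
  max_connections: 60                                               ░
  host: 30                                                          ░
  buffer_size: production                                           ░
  interval: 100                                                     ░
                                                                    ░
                                                                    ░
                                                                    ░
                                                                    ░
                                                                    ░
                                                                    ░
                                                                    ░
                                                                    ░
                                                                    ░
                                                                    ░
                                                                    ▼
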